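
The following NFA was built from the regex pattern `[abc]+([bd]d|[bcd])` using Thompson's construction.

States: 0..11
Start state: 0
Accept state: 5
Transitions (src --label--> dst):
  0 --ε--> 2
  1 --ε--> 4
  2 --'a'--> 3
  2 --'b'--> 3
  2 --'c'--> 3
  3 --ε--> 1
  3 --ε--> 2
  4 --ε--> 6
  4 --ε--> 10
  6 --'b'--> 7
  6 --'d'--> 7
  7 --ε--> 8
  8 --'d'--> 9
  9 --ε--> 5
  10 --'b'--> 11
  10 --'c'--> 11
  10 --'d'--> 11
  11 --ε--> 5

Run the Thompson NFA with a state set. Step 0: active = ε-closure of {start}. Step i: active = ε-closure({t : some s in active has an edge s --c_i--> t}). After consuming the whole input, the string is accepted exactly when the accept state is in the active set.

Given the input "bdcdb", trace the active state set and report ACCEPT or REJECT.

Answer: REJECT

Trace:
start: ε-closure({0}) = {0,2}
'b' @ 1: {1,2,3,4,6,10}
'd' @ 2: {5,7,8,11}  [accepting]
'c' @ 3: {}  — no active states
rest 'db' ignored (set empty)
after full input: {}  (accept=5 not in)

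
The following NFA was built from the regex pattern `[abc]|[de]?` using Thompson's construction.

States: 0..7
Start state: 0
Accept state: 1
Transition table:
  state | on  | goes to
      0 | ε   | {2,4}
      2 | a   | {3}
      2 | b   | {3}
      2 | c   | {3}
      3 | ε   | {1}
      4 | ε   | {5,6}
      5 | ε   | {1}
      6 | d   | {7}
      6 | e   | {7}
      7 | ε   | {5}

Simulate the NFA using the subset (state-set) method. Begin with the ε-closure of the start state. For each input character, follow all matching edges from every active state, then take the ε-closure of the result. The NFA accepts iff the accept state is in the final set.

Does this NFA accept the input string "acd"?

initial (ε-close {0}): {0,1,2,4,5,6}
'a' @ 1: {1,3}  ✓accept
'c' @ 2: {}  — dead — no transitions
rest 'd' ignored (set empty)
end set {} — state 1 not in

Answer: REJECT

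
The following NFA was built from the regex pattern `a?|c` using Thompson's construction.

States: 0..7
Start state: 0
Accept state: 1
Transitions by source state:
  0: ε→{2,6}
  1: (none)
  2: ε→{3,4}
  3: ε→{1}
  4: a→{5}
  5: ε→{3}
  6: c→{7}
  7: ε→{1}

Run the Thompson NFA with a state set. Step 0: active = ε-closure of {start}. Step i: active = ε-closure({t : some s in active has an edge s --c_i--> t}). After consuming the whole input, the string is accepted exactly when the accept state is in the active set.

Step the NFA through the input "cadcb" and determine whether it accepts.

Answer: REJECT

Derivation:
start: ε-closure({0}) = {0,1,2,3,4,6}
'c' @ 1: {1,7}  ✓accept
'a' @ 2: {}  — state set empty
rest 'dcb' ignored (set empty)
after full input: {}  (accept=1 not in)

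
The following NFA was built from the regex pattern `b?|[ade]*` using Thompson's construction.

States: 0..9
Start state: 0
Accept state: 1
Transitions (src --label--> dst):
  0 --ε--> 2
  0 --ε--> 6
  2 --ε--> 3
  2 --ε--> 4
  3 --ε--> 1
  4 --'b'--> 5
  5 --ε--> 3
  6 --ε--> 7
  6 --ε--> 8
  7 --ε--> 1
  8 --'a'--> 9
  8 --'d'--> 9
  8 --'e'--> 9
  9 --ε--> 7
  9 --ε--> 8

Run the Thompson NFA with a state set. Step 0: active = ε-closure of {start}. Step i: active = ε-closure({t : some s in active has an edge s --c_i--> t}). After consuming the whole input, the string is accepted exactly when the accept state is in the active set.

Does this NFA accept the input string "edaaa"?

Answer: ACCEPT

Derivation:
start: ε-closure({0}) = {0,1,2,3,4,6,7,8}
'e' @ 1: {1,7,8,9}  [accepting]
'd' @ 2: {1,7,8,9}  [accepting]
'a' @ 3: {1,7,8,9}  [accepting]
'a' @ 4: {1,7,8,9}  [accepting]
'a' @ 5: {1,7,8,9}  [accepting]
final: {1,7,8,9}; accept 1 in set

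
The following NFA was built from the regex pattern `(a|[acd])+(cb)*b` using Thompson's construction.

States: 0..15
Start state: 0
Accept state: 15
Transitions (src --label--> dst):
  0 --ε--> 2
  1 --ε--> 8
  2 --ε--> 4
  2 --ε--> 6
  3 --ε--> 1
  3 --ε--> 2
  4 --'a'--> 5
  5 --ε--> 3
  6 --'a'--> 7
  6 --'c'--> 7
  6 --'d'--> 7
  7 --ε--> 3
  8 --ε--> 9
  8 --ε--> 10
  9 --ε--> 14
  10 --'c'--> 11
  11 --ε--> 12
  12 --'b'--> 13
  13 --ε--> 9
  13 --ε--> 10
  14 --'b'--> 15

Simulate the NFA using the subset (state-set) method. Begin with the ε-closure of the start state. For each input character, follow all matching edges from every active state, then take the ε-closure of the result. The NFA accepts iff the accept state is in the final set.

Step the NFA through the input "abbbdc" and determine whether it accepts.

S₀ = ε-closure({0}) = {0,2,4,6}
'a' @ 1: {1,2,3,4,5,6,7,8,9,10,14}
'b' @ 2: {15}  [accepting]
'b' @ 3: {}  — no active states
rest 'bdc' ignored (set empty)
final: {}; accept 15 not in set

Answer: REJECT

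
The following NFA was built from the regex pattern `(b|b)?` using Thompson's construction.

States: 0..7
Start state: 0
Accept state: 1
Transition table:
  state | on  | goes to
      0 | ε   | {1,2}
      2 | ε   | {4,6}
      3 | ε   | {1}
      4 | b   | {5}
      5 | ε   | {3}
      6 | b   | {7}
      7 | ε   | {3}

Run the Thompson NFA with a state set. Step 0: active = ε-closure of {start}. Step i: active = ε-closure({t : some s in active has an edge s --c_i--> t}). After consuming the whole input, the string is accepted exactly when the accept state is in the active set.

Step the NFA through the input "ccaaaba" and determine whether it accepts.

S₀ = ε-closure({0}) = {0,1,2,4,6}
'c' @ 1: {}  — dead — no transitions
rest 'caaaba' ignored (set empty)
final: {}; accept 1 not in set

Answer: REJECT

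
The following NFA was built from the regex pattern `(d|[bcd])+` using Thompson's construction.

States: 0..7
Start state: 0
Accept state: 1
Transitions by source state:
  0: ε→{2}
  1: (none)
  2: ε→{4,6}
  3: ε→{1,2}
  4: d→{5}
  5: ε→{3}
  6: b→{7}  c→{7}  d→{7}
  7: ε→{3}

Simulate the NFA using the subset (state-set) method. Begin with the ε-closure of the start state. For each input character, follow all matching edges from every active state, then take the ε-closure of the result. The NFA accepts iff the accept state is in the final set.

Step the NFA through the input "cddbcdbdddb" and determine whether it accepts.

Answer: ACCEPT

Steps:
start: ε-closure({0}) = {0,2,4,6}
'c' @ 1: {1,2,3,4,6,7}  ✓accept
'd' @ 2: {1,2,3,4,5,6,7}  ✓accept
'd' @ 3: {1,2,3,4,5,6,7}  ✓accept
'b' @ 4: {1,2,3,4,6,7}  ✓accept
'c' @ 5: {1,2,3,4,6,7}  ✓accept
'd' @ 6: {1,2,3,4,5,6,7}  ✓accept
'b' @ 7: {1,2,3,4,6,7}  ✓accept
'd' @ 8: {1,2,3,4,5,6,7}  ✓accept
'd' @ 9: {1,2,3,4,5,6,7}  ✓accept
'd' @ 10: {1,2,3,4,5,6,7}  ✓accept
'b' @ 11: {1,2,3,4,6,7}  ✓accept
after full input: {1,2,3,4,6,7}  (accept=1 in)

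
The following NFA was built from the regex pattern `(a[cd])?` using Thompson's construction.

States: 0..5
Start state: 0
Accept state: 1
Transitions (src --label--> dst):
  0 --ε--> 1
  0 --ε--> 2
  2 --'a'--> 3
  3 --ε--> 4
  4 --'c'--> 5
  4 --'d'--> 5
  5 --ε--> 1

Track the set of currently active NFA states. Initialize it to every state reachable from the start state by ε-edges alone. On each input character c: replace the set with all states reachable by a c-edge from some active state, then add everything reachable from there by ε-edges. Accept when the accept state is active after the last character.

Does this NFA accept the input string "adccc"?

initial (ε-close {0}): {0,1,2}
'a' @ 1: {3,4}
'd' @ 2: {1,5}  [accepting]
'c' @ 3: {}  — no active states
rest 'cc' ignored (set empty)
final: {}; accept 1 not in set

Answer: REJECT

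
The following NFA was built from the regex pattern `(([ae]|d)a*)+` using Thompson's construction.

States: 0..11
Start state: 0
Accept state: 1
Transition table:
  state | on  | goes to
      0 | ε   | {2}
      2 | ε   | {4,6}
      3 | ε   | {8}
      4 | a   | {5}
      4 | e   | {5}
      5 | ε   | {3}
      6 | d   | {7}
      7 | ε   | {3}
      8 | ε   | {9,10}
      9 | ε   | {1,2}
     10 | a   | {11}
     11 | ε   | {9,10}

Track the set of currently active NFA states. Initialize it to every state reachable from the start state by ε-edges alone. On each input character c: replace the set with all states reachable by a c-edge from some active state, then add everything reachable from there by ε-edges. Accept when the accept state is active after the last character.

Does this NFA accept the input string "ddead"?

Answer: ACCEPT

Derivation:
initial (ε-close {0}): {0,2,4,6}
'd' @ 1: {1,2,3,4,6,7,8,9,10}  ✓accept
'd' @ 2: {1,2,3,4,6,7,8,9,10}  ✓accept
'e' @ 3: {1,2,3,4,5,6,8,9,10}  ✓accept
'a' @ 4: {1,2,3,4,5,6,8,9,10,11}  ✓accept
'd' @ 5: {1,2,3,4,6,7,8,9,10}  ✓accept
end set {1,2,3,4,6,7,8,9,10} — state 1 in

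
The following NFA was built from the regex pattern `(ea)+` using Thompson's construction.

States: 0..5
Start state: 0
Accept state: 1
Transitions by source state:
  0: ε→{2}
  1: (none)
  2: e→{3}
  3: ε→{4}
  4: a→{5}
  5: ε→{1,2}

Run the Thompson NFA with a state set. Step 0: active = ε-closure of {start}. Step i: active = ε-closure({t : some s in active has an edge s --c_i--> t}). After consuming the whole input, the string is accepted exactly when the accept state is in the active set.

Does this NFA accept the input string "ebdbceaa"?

S₀ = ε-closure({0}) = {0,2}
'e' @ 1: {3,4}
'b' @ 2: {}  — state set empty
rest 'dbceaa' ignored (set empty)
end set {} — state 1 not in

Answer: REJECT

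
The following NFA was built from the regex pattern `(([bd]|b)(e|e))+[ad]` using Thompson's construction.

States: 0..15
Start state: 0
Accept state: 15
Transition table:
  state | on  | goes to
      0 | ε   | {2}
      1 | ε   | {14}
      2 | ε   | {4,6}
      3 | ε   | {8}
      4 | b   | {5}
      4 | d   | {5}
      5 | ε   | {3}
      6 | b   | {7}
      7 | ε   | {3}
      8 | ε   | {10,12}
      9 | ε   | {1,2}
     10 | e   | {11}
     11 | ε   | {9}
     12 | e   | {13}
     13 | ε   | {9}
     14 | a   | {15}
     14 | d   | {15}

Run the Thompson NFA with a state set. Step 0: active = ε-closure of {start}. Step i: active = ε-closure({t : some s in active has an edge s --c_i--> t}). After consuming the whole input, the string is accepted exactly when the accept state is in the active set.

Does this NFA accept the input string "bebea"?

initial (ε-close {0}): {0,2,4,6}
'b' @ 1: {3,5,7,8,10,12}
'e' @ 2: {1,2,4,6,9,11,13,14}
'b' @ 3: {3,5,7,8,10,12}
'e' @ 4: {1,2,4,6,9,11,13,14}
'a' @ 5: {15}  [accepting]
end set {15} — state 15 in

Answer: ACCEPT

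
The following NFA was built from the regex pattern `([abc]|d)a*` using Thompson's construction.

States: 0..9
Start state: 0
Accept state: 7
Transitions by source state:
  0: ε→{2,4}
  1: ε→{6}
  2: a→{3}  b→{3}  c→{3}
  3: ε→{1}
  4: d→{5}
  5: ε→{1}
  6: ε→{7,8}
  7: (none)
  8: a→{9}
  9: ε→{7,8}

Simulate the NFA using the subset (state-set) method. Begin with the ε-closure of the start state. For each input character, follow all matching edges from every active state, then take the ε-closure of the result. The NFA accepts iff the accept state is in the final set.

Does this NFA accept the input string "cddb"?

Answer: REJECT

Trace:
S₀ = ε-closure({0}) = {0,2,4}
'c' @ 1: {1,3,6,7,8}  (accept∈set)
'd' @ 2: {}  — dead — no transitions
rest 'db' ignored (set empty)
final: {}; accept 7 not in set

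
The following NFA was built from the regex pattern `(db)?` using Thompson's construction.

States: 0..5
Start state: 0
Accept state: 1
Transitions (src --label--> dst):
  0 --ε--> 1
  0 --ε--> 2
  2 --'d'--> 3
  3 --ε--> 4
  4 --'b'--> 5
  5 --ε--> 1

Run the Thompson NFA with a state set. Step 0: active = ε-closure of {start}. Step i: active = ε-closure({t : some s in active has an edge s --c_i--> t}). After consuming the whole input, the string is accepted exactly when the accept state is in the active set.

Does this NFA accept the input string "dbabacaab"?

initial (ε-close {0}): {0,1,2}
'd' @ 1: {3,4}
'b' @ 2: {1,5}  [accepting]
'a' @ 3: {}  — dead — no transitions
rest 'bacaab' ignored (set empty)
final: {}; accept 1 not in set

Answer: REJECT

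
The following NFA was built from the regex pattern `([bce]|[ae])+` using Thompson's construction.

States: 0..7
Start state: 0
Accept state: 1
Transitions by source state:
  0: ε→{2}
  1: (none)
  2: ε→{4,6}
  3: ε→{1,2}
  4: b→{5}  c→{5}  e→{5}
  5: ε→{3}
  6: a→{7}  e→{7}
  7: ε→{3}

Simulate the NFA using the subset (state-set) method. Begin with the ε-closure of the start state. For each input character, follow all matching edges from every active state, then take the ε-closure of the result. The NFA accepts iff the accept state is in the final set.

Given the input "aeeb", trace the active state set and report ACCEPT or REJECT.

Answer: ACCEPT

Steps:
S₀ = ε-closure({0}) = {0,2,4,6}
'a' @ 1: {1,2,3,4,6,7}  (accept∈set)
'e' @ 2: {1,2,3,4,5,6,7}  (accept∈set)
'e' @ 3: {1,2,3,4,5,6,7}  (accept∈set)
'b' @ 4: {1,2,3,4,5,6}  (accept∈set)
end set {1,2,3,4,5,6} — state 1 in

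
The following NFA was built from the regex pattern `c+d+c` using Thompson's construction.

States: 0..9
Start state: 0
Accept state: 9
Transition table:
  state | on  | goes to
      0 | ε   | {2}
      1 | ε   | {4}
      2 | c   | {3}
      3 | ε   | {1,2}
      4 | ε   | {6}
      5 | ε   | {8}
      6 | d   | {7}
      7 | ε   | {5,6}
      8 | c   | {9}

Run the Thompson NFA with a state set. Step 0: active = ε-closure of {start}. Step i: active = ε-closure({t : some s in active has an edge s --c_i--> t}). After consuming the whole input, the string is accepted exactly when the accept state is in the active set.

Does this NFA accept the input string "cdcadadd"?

S₀ = ε-closure({0}) = {0,2}
'c' @ 1: {1,2,3,4,6}
'd' @ 2: {5,6,7,8}
'c' @ 3: {9}  ✓accept
'a' @ 4: {}  — state set empty
rest 'dadd' ignored (set empty)
end set {} — state 9 not in

Answer: REJECT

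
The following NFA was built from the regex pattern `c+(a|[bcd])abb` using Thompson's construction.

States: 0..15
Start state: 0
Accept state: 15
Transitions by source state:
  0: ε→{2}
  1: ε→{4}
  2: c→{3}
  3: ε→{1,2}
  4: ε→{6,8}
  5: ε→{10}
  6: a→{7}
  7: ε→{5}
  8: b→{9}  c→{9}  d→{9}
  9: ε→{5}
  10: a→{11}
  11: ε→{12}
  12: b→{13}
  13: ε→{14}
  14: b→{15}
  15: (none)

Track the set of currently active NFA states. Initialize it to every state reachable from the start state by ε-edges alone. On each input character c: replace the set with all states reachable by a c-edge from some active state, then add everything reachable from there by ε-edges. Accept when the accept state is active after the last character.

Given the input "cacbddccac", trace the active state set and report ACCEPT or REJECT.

S₀ = ε-closure({0}) = {0,2}
'c' @ 1: {1,2,3,4,6,8}
'a' @ 2: {5,7,10}
'c' @ 3: {}  — no active states
rest 'bddccac' ignored (set empty)
after full input: {}  (accept=15 not in)

Answer: REJECT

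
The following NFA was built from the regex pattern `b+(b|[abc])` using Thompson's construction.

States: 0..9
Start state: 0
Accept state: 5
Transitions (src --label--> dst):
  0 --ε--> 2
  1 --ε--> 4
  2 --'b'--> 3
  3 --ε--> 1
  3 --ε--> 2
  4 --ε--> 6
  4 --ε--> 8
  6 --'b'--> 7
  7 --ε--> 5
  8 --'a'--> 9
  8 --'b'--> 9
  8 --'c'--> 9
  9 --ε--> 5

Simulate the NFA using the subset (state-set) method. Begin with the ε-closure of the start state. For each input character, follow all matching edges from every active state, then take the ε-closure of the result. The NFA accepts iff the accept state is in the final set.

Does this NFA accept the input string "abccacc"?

Answer: REJECT

Derivation:
initial (ε-close {0}): {0,2}
'a' @ 1: {}  — dead — no transitions
rest 'bccacc' ignored (set empty)
end set {} — state 5 not in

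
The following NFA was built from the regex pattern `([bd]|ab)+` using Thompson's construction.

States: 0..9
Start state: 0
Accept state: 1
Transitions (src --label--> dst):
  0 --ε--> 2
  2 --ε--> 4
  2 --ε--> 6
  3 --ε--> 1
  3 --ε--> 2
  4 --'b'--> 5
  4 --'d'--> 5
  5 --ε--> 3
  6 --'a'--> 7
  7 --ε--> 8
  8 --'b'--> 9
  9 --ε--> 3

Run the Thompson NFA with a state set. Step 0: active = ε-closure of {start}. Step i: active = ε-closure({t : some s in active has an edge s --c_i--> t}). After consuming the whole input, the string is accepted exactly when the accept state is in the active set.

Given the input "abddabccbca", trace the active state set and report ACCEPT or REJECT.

start: ε-closure({0}) = {0,2,4,6}
'a' @ 1: {7,8}
'b' @ 2: {1,2,3,4,6,9}  [accepting]
'd' @ 3: {1,2,3,4,5,6}  [accepting]
'd' @ 4: {1,2,3,4,5,6}  [accepting]
'a' @ 5: {7,8}
'b' @ 6: {1,2,3,4,6,9}  [accepting]
'c' @ 7: {}  — dead — no transitions
rest 'cbca' ignored (set empty)
final: {}; accept 1 not in set

Answer: REJECT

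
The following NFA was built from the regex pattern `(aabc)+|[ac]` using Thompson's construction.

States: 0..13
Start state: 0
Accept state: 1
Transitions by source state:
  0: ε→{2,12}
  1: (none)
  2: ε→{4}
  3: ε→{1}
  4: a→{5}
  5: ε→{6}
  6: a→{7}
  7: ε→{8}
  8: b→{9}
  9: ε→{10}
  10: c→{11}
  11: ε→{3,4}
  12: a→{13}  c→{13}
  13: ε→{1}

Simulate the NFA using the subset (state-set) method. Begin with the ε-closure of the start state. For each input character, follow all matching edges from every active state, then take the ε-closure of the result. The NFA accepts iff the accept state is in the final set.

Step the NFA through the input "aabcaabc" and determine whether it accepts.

initial (ε-close {0}): {0,2,4,12}
'a' @ 1: {1,5,6,13}  ✓accept
'a' @ 2: {7,8}
'b' @ 3: {9,10}
'c' @ 4: {1,3,4,11}  ✓accept
'a' @ 5: {5,6}
'a' @ 6: {7,8}
'b' @ 7: {9,10}
'c' @ 8: {1,3,4,11}  ✓accept
after full input: {1,3,4,11}  (accept=1 in)

Answer: ACCEPT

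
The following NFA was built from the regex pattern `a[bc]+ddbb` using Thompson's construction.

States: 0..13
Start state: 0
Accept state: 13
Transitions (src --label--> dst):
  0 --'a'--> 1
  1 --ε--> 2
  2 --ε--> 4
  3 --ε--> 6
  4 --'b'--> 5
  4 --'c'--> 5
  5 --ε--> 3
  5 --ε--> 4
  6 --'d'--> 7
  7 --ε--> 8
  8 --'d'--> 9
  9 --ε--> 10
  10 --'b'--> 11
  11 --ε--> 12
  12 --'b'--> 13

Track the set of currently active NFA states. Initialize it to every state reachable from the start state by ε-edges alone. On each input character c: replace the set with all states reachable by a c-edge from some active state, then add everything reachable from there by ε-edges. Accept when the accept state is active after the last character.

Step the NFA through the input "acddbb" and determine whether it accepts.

Answer: ACCEPT

Steps:
initial (ε-close {0}): {0}
'a' @ 1: {1,2,4}
'c' @ 2: {3,4,5,6}
'd' @ 3: {7,8}
'd' @ 4: {9,10}
'b' @ 5: {11,12}
'b' @ 6: {13}  ✓accept
end set {13} — state 13 in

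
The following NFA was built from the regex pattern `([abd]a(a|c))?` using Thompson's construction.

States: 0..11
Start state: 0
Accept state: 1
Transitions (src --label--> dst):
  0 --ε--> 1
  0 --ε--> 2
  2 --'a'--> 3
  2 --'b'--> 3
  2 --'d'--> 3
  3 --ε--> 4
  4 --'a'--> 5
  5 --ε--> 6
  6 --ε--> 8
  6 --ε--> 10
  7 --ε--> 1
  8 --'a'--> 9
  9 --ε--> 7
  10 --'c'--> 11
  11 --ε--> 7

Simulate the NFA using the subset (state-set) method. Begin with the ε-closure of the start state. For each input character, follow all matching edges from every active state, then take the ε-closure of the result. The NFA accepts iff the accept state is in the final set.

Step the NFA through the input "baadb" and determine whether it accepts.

S₀ = ε-closure({0}) = {0,1,2}
'b' @ 1: {3,4}
'a' @ 2: {5,6,8,10}
'a' @ 3: {1,7,9}  ✓accept
'd' @ 4: {}  — state set empty
rest 'b' ignored (set empty)
after full input: {}  (accept=1 not in)

Answer: REJECT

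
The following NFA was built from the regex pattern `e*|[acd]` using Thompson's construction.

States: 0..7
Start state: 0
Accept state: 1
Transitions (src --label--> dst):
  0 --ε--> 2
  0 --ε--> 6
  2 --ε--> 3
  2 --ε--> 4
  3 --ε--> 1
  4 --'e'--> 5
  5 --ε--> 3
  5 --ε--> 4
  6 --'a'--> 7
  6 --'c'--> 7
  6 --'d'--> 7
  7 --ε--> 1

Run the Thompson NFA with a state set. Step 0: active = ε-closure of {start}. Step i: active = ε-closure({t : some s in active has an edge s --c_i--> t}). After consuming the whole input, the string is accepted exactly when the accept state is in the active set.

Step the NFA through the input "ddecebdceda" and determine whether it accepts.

initial (ε-close {0}): {0,1,2,3,4,6}
'd' @ 1: {1,7}  (accept∈set)
'd' @ 2: {}  — no active states
rest 'ecebdceda' ignored (set empty)
final: {}; accept 1 not in set

Answer: REJECT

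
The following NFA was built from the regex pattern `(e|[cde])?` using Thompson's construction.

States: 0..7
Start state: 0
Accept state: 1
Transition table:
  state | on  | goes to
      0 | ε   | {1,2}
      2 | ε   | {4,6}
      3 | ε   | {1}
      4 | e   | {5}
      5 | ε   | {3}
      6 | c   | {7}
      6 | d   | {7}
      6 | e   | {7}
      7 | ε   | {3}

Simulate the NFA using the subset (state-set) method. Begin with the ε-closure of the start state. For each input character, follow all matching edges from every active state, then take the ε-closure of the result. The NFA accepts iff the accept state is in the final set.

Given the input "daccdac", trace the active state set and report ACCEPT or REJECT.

start: ε-closure({0}) = {0,1,2,4,6}
'd' @ 1: {1,3,7}  (accept∈set)
'a' @ 2: {}  — state set empty
rest 'ccdac' ignored (set empty)
after full input: {}  (accept=1 not in)

Answer: REJECT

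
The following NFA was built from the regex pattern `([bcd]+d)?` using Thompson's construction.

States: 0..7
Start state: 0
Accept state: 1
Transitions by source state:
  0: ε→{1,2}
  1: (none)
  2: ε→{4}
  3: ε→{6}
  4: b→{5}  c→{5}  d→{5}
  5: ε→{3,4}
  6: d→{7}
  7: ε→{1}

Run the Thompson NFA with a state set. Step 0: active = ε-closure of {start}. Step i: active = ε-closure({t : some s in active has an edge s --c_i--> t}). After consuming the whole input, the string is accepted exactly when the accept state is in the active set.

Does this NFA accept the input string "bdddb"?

S₀ = ε-closure({0}) = {0,1,2,4}
'b' @ 1: {3,4,5,6}
'd' @ 2: {1,3,4,5,6,7}  ✓accept
'd' @ 3: {1,3,4,5,6,7}  ✓accept
'd' @ 4: {1,3,4,5,6,7}  ✓accept
'b' @ 5: {3,4,5,6}
end set {3,4,5,6} — state 1 not in

Answer: REJECT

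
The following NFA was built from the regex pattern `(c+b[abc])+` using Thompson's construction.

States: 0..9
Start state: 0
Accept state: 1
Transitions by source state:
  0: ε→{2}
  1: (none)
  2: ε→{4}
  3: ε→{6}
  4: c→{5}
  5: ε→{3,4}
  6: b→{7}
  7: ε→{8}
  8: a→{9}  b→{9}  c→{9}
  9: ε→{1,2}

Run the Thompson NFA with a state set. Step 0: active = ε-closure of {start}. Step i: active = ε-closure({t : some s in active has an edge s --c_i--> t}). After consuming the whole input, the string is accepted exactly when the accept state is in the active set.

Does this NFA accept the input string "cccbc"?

initial (ε-close {0}): {0,2,4}
'c' @ 1: {3,4,5,6}
'c' @ 2: {3,4,5,6}
'c' @ 3: {3,4,5,6}
'b' @ 4: {7,8}
'c' @ 5: {1,2,4,9}  (accept∈set)
after full input: {1,2,4,9}  (accept=1 in)

Answer: ACCEPT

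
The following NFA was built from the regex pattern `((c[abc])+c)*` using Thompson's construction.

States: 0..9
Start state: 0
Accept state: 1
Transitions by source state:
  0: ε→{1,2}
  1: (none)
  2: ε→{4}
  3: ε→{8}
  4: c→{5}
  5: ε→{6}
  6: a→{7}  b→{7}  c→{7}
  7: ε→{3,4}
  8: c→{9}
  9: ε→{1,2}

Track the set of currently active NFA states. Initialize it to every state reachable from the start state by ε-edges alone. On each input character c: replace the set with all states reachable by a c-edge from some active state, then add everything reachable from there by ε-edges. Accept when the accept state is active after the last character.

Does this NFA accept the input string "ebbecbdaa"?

Answer: REJECT

Steps:
start: ε-closure({0}) = {0,1,2,4}
'e' @ 1: {}  — dead — no transitions
rest 'bbecbdaa' ignored (set empty)
after full input: {}  (accept=1 not in)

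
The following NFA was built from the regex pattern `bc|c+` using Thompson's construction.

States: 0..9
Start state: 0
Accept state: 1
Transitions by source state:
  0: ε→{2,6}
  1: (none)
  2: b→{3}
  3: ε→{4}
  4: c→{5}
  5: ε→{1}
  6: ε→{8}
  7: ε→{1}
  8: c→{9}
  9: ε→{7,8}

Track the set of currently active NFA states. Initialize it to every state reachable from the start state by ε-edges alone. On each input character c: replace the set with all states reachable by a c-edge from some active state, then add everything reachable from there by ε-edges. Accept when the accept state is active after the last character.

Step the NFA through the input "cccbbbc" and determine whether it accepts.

initial (ε-close {0}): {0,2,6,8}
'c' @ 1: {1,7,8,9}  (accept∈set)
'c' @ 2: {1,7,8,9}  (accept∈set)
'c' @ 3: {1,7,8,9}  (accept∈set)
'b' @ 4: {}  — state set empty
rest 'bbc' ignored (set empty)
end set {} — state 1 not in

Answer: REJECT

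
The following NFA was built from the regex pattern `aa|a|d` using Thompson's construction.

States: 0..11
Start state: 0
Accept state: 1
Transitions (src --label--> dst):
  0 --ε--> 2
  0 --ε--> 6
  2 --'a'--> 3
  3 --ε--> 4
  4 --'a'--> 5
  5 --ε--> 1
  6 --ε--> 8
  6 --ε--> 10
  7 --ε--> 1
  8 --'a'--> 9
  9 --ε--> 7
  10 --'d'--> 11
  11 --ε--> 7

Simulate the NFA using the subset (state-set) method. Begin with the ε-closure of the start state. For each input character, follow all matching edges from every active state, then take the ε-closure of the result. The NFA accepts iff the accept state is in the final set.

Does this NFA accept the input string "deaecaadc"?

Answer: REJECT

Derivation:
S₀ = ε-closure({0}) = {0,2,6,8,10}
'd' @ 1: {1,7,11}  (accept∈set)
'e' @ 2: {}  — state set empty
rest 'aecaadc' ignored (set empty)
final: {}; accept 1 not in set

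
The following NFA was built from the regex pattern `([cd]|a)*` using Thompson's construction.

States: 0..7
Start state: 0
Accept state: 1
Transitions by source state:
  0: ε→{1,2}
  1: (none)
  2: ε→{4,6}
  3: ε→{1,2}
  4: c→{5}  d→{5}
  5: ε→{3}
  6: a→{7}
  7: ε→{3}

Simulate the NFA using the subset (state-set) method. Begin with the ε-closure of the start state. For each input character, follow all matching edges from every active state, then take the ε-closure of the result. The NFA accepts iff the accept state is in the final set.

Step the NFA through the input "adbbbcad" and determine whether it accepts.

S₀ = ε-closure({0}) = {0,1,2,4,6}
'a' @ 1: {1,2,3,4,6,7}  (accept∈set)
'd' @ 2: {1,2,3,4,5,6}  (accept∈set)
'b' @ 3: {}  — no active states
rest 'bbcad' ignored (set empty)
final: {}; accept 1 not in set

Answer: REJECT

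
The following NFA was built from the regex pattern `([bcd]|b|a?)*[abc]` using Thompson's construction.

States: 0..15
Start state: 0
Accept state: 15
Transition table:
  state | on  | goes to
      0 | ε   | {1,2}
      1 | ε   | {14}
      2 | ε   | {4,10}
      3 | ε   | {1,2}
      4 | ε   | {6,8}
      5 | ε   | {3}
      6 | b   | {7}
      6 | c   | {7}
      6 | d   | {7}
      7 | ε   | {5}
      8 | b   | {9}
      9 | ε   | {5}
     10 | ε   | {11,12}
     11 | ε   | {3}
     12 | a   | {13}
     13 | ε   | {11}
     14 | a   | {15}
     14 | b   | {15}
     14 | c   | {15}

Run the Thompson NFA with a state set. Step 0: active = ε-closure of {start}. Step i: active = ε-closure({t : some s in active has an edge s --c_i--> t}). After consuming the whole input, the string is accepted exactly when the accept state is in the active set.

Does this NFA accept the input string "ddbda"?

S₀ = ε-closure({0}) = {0,1,2,3,4,6,8,10,11,12,14}
'd' @ 1: {1,2,3,4,5,6,7,8,10,11,12,14}
'd' @ 2: {1,2,3,4,5,6,7,8,10,11,12,14}
'b' @ 3: {1,2,3,4,5,6,7,8,9,10,11,12,14,15}  [accepting]
'd' @ 4: {1,2,3,4,5,6,7,8,10,11,12,14}
'a' @ 5: {1,2,3,4,6,8,10,11,12,13,14,15}  [accepting]
after full input: {1,2,3,4,6,8,10,11,12,13,14,15}  (accept=15 in)

Answer: ACCEPT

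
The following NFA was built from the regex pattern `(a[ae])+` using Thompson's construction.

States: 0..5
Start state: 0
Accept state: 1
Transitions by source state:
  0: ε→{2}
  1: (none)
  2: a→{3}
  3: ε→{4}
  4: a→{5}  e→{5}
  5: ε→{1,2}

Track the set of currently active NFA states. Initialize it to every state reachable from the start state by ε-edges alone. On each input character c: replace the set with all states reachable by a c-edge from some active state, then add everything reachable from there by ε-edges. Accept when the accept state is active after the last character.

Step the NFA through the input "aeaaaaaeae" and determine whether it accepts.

initial (ε-close {0}): {0,2}
'a' @ 1: {3,4}
'e' @ 2: {1,2,5}  ✓accept
'a' @ 3: {3,4}
'a' @ 4: {1,2,5}  ✓accept
'a' @ 5: {3,4}
'a' @ 6: {1,2,5}  ✓accept
'a' @ 7: {3,4}
'e' @ 8: {1,2,5}  ✓accept
'a' @ 9: {3,4}
'e' @ 10: {1,2,5}  ✓accept
after full input: {1,2,5}  (accept=1 in)

Answer: ACCEPT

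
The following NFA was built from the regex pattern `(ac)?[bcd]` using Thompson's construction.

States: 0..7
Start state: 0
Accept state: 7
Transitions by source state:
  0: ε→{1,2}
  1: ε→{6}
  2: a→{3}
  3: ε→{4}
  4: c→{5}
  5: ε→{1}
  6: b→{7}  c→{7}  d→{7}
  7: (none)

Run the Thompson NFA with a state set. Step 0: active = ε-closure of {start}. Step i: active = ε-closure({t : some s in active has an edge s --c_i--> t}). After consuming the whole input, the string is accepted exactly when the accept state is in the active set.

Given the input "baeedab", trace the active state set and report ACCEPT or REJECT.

Answer: REJECT

Derivation:
start: ε-closure({0}) = {0,1,2,6}
'b' @ 1: {7}  ✓accept
'a' @ 2: {}  — no active states
rest 'eedab' ignored (set empty)
after full input: {}  (accept=7 not in)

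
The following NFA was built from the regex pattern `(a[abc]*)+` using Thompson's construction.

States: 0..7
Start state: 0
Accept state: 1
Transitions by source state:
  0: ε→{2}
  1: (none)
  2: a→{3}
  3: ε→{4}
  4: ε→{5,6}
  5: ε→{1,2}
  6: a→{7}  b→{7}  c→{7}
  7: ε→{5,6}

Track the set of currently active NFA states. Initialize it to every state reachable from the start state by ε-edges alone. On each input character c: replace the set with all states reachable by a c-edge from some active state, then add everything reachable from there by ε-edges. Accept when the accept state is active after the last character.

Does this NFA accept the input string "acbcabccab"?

initial (ε-close {0}): {0,2}
'a' @ 1: {1,2,3,4,5,6}  ✓accept
'c' @ 2: {1,2,5,6,7}  ✓accept
'b' @ 3: {1,2,5,6,7}  ✓accept
'c' @ 4: {1,2,5,6,7}  ✓accept
'a' @ 5: {1,2,3,4,5,6,7}  ✓accept
'b' @ 6: {1,2,5,6,7}  ✓accept
'c' @ 7: {1,2,5,6,7}  ✓accept
'c' @ 8: {1,2,5,6,7}  ✓accept
'a' @ 9: {1,2,3,4,5,6,7}  ✓accept
'b' @ 10: {1,2,5,6,7}  ✓accept
final: {1,2,5,6,7}; accept 1 in set

Answer: ACCEPT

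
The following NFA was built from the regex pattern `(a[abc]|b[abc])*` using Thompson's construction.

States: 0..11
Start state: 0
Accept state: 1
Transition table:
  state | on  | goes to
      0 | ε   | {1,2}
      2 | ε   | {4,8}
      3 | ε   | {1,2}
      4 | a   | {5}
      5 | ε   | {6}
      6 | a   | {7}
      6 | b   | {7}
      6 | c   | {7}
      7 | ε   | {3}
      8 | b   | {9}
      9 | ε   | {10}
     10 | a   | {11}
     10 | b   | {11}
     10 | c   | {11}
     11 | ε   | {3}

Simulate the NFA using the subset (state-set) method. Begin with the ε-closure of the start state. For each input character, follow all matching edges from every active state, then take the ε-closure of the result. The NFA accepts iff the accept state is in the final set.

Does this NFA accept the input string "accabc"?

Answer: REJECT

Trace:
start: ε-closure({0}) = {0,1,2,4,8}
'a' @ 1: {5,6}
'c' @ 2: {1,2,3,4,7,8}  (accept∈set)
'c' @ 3: {}  — dead — no transitions
rest 'abc' ignored (set empty)
final: {}; accept 1 not in set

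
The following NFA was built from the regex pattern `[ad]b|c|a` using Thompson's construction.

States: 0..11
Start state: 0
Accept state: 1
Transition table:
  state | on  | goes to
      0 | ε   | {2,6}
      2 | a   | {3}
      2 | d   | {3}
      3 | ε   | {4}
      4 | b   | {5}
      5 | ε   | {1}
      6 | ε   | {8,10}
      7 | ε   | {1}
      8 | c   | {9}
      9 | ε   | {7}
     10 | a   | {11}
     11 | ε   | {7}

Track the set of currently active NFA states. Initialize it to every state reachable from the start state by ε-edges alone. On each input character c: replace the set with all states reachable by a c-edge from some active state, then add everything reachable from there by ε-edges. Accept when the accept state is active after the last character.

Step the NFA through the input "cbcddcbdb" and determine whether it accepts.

S₀ = ε-closure({0}) = {0,2,6,8,10}
'c' @ 1: {1,7,9}  ✓accept
'b' @ 2: {}  — state set empty
rest 'cddcbdb' ignored (set empty)
final: {}; accept 1 not in set

Answer: REJECT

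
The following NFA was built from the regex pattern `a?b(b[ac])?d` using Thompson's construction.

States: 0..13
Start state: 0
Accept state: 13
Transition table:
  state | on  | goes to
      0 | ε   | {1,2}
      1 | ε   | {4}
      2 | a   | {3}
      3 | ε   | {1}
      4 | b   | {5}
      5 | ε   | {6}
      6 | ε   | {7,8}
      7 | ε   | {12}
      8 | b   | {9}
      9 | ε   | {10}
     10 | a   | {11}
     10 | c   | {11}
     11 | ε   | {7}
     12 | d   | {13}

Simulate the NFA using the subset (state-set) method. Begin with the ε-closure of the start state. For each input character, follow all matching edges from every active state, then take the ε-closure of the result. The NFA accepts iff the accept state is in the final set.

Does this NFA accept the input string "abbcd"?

start: ε-closure({0}) = {0,1,2,4}
'a' @ 1: {1,3,4}
'b' @ 2: {5,6,7,8,12}
'b' @ 3: {9,10}
'c' @ 4: {7,11,12}
'd' @ 5: {13}  [accepting]
after full input: {13}  (accept=13 in)

Answer: ACCEPT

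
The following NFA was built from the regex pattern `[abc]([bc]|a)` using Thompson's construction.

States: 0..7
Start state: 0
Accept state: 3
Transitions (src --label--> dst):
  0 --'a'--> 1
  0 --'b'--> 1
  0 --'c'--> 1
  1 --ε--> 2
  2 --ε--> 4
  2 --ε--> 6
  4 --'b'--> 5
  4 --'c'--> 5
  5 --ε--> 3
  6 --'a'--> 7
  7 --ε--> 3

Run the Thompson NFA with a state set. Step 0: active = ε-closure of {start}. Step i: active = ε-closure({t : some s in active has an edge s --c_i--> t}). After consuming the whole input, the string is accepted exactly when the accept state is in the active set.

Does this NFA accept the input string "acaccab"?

Answer: REJECT

Trace:
S₀ = ε-closure({0}) = {0}
'a' @ 1: {1,2,4,6}
'c' @ 2: {3,5}  (accept∈set)
'a' @ 3: {}  — state set empty
rest 'ccab' ignored (set empty)
after full input: {}  (accept=3 not in)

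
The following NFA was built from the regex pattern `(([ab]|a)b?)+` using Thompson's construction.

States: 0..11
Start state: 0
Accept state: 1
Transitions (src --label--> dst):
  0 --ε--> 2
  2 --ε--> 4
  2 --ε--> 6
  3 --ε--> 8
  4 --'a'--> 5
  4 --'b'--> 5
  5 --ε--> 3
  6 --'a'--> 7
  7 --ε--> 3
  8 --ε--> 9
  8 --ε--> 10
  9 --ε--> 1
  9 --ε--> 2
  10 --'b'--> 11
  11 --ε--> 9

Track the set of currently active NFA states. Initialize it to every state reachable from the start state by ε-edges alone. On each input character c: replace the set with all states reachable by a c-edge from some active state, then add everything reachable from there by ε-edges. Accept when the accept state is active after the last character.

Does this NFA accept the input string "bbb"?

initial (ε-close {0}): {0,2,4,6}
'b' @ 1: {1,2,3,4,5,6,8,9,10}  ✓accept
'b' @ 2: {1,2,3,4,5,6,8,9,10,11}  ✓accept
'b' @ 3: {1,2,3,4,5,6,8,9,10,11}  ✓accept
end set {1,2,3,4,5,6,8,9,10,11} — state 1 in

Answer: ACCEPT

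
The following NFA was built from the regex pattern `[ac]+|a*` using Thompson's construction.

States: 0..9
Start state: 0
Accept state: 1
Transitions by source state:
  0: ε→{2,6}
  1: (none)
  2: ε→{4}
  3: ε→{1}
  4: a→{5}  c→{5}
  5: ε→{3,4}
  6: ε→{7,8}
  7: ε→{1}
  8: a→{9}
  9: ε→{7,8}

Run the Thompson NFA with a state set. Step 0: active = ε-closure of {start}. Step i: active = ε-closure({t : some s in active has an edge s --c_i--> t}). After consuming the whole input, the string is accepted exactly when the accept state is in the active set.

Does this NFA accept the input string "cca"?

start: ε-closure({0}) = {0,1,2,4,6,7,8}
'c' @ 1: {1,3,4,5}  ✓accept
'c' @ 2: {1,3,4,5}  ✓accept
'a' @ 3: {1,3,4,5}  ✓accept
final: {1,3,4,5}; accept 1 in set

Answer: ACCEPT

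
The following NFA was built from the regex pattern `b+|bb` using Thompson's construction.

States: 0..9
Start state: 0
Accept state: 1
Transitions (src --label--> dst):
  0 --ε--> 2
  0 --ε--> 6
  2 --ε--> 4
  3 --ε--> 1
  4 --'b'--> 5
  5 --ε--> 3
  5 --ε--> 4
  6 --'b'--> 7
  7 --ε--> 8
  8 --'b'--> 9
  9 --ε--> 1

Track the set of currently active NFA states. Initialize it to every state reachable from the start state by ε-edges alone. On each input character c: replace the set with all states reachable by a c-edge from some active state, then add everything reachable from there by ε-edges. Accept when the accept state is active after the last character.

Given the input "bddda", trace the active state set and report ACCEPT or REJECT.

initial (ε-close {0}): {0,2,4,6}
'b' @ 1: {1,3,4,5,7,8}  (accept∈set)
'd' @ 2: {}  — no active states
rest 'dda' ignored (set empty)
end set {} — state 1 not in

Answer: REJECT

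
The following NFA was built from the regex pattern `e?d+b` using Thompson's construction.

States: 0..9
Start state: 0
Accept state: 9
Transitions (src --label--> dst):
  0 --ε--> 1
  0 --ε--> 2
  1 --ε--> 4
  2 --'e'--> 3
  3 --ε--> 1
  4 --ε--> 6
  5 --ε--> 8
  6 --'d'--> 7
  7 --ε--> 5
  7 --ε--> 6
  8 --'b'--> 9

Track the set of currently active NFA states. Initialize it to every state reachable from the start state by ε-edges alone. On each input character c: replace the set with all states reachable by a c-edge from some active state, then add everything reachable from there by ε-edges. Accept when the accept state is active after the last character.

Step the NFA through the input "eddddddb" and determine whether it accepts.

Answer: ACCEPT

Steps:
initial (ε-close {0}): {0,1,2,4,6}
'e' @ 1: {1,3,4,6}
'd' @ 2: {5,6,7,8}
'd' @ 3: {5,6,7,8}
'd' @ 4: {5,6,7,8}
'd' @ 5: {5,6,7,8}
'd' @ 6: {5,6,7,8}
'd' @ 7: {5,6,7,8}
'b' @ 8: {9}  (accept∈set)
end set {9} — state 9 in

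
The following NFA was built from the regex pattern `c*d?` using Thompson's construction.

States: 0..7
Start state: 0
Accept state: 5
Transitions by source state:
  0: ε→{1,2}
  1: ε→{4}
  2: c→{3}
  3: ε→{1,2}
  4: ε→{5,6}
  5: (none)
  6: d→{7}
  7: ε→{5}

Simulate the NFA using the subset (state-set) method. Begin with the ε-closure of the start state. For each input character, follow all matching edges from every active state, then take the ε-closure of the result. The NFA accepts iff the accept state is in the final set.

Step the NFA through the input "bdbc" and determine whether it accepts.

Answer: REJECT

Steps:
start: ε-closure({0}) = {0,1,2,4,5,6}
'b' @ 1: {}  — dead — no transitions
rest 'dbc' ignored (set empty)
final: {}; accept 5 not in set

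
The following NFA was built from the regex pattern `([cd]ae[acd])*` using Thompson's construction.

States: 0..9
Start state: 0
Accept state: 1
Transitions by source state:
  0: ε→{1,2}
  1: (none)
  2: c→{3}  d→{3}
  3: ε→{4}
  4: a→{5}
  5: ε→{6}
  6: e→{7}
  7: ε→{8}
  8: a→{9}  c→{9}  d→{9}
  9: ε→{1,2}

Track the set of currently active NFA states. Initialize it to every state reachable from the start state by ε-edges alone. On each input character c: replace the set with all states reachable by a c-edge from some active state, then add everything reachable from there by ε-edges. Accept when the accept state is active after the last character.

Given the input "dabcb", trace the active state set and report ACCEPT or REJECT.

initial (ε-close {0}): {0,1,2}
'd' @ 1: {3,4}
'a' @ 2: {5,6}
'b' @ 3: {}  — dead — no transitions
rest 'cb' ignored (set empty)
final: {}; accept 1 not in set

Answer: REJECT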